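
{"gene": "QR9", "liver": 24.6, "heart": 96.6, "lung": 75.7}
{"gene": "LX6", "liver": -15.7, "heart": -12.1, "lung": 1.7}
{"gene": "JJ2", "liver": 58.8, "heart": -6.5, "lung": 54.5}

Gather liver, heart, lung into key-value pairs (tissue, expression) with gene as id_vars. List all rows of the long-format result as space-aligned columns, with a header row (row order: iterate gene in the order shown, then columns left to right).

gene  tissue  expression
QR9   liver   24.6      
QR9   heart   96.6      
QR9   lung    75.7      
LX6   liver   -15.7     
LX6   heart   -12.1     
LX6   lung    1.7       
JJ2   liver   58.8      
JJ2   heart   -6.5      
JJ2   lung    54.5      

Each (gene, column) pair becomes one row: 3 × 3 = 9 rows.
For example, (QR9, liver) → expression=24.6.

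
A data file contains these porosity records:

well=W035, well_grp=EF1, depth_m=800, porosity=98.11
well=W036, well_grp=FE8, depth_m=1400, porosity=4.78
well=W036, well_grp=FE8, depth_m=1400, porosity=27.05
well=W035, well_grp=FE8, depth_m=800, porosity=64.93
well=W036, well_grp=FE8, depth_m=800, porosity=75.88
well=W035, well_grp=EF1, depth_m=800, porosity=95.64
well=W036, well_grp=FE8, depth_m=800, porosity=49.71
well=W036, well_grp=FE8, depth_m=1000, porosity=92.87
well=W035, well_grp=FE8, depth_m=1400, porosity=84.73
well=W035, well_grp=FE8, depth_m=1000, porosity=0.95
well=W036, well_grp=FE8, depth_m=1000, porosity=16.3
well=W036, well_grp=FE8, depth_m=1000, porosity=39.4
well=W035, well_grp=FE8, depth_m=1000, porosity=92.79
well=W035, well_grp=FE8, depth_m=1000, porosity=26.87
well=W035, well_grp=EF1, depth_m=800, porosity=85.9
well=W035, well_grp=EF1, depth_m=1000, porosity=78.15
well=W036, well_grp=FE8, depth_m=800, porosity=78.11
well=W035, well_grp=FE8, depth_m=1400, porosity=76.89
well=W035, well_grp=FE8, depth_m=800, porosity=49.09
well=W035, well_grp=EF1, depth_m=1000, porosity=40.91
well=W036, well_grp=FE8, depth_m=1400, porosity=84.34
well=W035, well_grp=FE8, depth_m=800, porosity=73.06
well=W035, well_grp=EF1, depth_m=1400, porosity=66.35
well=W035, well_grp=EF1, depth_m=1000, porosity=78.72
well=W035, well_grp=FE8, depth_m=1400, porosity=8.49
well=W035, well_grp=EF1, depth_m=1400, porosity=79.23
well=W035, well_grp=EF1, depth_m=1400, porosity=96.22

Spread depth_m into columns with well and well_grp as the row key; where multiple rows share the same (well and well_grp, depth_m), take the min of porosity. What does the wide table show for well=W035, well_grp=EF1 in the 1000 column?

40.91

Rows with well=W035, well_grp=EF1 and depth_m=1000: porosity values are 78.15, 40.91, 78.72.
min(78.15, 40.91, 78.72) = 40.91.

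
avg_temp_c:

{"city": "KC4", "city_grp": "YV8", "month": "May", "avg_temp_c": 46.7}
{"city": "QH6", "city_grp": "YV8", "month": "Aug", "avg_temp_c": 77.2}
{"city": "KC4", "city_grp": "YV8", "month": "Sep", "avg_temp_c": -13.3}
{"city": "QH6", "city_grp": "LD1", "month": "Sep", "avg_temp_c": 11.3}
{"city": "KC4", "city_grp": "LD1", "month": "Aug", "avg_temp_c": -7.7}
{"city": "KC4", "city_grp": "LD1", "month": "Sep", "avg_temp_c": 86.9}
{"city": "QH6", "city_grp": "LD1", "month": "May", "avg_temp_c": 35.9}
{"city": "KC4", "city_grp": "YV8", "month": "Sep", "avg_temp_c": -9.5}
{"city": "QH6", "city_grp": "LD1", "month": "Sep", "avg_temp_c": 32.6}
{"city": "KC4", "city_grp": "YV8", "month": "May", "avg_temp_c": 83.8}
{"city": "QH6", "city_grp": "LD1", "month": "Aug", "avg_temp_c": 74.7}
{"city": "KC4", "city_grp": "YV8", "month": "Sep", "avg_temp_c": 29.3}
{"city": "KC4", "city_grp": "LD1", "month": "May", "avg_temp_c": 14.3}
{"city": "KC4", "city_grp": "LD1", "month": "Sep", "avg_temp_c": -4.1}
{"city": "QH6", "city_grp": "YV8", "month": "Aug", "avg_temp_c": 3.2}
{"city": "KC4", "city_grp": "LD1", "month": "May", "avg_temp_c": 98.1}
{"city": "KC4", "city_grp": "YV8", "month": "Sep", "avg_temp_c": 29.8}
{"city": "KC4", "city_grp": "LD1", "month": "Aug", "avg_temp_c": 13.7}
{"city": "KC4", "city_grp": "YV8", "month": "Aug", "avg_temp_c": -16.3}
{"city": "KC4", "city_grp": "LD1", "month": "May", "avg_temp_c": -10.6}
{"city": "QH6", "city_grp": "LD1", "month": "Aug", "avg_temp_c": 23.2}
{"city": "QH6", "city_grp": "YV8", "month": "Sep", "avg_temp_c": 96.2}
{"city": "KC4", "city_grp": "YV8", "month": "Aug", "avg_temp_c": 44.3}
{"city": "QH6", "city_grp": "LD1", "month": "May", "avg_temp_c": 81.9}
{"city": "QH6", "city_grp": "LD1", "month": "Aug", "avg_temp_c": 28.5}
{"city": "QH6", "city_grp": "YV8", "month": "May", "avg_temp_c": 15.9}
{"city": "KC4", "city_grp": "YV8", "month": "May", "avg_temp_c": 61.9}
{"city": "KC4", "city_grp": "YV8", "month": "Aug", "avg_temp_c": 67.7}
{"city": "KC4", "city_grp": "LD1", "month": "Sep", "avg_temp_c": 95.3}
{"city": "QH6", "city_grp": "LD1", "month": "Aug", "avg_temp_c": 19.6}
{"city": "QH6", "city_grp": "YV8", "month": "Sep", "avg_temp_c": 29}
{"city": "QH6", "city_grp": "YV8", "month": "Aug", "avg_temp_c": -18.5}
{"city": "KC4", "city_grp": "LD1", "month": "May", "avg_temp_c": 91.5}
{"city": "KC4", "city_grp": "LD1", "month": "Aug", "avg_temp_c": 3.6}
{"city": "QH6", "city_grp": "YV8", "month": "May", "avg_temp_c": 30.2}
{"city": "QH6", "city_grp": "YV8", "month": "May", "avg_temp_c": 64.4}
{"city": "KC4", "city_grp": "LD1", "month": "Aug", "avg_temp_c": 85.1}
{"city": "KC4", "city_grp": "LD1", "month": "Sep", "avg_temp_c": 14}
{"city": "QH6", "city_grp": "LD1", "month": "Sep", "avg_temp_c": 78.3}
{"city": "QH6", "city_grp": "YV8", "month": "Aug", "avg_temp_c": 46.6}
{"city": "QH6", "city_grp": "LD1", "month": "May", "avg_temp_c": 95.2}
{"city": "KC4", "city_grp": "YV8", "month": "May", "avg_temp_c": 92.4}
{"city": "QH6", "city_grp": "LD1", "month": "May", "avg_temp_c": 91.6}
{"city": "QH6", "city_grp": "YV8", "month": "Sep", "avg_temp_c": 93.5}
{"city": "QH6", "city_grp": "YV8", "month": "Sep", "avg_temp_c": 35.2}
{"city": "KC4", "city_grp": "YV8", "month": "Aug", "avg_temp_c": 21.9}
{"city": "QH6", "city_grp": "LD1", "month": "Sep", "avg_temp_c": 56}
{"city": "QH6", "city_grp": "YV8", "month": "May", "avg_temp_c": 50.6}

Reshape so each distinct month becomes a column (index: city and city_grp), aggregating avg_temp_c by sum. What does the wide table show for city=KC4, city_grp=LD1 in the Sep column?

Rows with city=KC4, city_grp=LD1 and month=Sep: avg_temp_c values are 86.9, -4.1, 95.3, 14.
86.9 + -4.1 + 95.3 + 14 = 192.1.

192.1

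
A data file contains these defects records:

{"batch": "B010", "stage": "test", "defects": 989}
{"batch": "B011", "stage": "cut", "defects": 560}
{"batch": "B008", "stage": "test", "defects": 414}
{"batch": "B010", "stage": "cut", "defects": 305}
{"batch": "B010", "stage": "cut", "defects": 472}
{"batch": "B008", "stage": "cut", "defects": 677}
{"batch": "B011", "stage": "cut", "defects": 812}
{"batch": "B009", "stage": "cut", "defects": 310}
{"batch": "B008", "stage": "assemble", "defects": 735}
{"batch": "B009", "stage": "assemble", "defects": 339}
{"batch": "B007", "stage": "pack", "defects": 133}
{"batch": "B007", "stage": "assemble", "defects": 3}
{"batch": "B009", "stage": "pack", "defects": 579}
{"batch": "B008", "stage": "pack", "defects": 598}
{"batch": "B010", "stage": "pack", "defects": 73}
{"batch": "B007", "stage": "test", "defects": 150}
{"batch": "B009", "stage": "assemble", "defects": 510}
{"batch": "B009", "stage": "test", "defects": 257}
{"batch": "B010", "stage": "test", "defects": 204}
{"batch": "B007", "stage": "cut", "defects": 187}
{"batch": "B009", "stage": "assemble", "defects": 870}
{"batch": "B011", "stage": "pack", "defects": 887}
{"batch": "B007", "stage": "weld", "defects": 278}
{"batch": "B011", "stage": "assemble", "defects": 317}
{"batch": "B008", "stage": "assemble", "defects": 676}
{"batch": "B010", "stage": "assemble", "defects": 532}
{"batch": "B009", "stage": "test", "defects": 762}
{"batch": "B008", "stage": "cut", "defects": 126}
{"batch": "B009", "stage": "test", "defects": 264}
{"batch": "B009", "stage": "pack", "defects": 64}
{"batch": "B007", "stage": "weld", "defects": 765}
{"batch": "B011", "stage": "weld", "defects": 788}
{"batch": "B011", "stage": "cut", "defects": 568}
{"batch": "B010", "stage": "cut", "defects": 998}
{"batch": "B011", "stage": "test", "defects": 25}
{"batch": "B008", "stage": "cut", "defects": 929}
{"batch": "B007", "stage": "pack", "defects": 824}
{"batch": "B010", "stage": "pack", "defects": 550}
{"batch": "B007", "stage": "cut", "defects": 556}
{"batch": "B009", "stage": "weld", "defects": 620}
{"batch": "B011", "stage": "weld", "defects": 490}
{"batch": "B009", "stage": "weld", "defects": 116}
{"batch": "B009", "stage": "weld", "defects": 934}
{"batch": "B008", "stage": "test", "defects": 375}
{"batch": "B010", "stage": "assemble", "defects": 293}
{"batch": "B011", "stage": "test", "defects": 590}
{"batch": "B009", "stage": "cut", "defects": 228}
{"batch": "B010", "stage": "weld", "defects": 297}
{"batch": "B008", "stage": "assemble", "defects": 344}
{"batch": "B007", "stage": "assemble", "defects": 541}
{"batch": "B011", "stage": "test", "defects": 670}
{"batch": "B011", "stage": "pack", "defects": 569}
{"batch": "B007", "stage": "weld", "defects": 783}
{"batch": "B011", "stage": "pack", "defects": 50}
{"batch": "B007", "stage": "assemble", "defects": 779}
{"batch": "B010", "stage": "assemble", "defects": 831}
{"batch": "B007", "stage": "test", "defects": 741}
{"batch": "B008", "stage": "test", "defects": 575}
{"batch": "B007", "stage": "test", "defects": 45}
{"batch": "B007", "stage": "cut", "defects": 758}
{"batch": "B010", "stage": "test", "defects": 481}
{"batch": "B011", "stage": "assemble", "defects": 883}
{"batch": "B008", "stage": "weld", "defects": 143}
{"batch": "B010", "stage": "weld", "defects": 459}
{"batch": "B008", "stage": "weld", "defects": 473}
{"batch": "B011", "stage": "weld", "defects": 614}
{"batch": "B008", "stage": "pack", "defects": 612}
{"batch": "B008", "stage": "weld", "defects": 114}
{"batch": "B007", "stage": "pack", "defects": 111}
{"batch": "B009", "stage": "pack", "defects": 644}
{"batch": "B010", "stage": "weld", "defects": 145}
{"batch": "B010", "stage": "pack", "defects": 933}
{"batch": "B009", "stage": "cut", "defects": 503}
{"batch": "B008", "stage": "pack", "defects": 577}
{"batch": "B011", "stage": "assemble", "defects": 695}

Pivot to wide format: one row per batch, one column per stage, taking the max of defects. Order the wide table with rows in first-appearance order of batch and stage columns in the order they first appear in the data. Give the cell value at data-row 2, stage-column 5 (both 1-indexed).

With rows in first-appearance order of batch, row 2 is batch=B011. stage columns in first-appearance order: test, cut, assemble, pack, weld; column 5 is weld.
Long rows with batch=B011, stage=weld: max(788, 490, 614) = 788.

788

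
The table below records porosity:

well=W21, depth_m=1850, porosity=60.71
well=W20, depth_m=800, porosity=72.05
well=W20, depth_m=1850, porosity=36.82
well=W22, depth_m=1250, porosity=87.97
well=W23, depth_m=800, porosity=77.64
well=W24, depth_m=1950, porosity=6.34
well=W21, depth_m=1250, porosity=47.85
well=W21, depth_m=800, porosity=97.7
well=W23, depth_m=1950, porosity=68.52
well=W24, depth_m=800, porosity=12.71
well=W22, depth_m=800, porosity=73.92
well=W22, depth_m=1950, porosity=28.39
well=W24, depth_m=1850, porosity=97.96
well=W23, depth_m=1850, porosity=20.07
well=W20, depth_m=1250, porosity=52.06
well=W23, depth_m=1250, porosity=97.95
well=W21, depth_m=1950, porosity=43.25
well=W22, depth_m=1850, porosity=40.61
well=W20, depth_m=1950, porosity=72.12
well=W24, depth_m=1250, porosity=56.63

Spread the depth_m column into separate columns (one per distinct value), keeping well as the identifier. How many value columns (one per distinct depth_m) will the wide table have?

4

4 distinct depth_m values: 800, 1250, 1850, 1950.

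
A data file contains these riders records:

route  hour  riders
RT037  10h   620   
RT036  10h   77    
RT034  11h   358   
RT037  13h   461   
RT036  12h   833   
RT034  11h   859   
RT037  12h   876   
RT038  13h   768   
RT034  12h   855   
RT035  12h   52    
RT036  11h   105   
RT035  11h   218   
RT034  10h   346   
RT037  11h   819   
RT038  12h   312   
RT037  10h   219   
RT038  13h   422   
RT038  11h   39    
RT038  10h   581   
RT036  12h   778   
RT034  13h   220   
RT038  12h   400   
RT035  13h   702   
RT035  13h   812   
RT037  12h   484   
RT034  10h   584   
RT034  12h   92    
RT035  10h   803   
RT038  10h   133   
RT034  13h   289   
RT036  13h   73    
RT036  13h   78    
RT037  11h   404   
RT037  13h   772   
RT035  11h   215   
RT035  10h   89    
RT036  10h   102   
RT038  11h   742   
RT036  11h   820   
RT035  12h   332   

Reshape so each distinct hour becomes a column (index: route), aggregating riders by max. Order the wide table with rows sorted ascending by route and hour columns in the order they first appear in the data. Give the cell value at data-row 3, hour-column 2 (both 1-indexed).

820

With rows sorted ascending by route, row 3 is route=RT036. hour columns in first-appearance order: 10h, 11h, 13h, 12h; column 2 is 11h.
Long rows with route=RT036, hour=11h: max(105, 820) = 820.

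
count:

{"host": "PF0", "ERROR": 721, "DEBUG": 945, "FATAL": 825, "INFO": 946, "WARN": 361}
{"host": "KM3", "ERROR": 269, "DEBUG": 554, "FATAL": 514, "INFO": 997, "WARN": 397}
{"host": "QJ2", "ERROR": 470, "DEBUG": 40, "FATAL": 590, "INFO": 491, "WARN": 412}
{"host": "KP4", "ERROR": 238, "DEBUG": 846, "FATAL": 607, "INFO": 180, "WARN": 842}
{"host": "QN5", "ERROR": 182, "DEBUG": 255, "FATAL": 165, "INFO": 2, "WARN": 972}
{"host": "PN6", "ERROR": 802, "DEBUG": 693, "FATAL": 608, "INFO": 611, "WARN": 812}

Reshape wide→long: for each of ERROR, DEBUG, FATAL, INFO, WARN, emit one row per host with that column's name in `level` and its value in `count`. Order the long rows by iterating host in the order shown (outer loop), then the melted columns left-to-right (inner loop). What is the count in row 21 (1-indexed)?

182

30 rows total (6 × 5). Row 21: index ⌊(21-1)/5⌋ = 4 into host → QN5; (21-1) mod 5 = 0 into the melted columns → ERROR.
So row 21 is (QN5, ERROR, 182); count = 182.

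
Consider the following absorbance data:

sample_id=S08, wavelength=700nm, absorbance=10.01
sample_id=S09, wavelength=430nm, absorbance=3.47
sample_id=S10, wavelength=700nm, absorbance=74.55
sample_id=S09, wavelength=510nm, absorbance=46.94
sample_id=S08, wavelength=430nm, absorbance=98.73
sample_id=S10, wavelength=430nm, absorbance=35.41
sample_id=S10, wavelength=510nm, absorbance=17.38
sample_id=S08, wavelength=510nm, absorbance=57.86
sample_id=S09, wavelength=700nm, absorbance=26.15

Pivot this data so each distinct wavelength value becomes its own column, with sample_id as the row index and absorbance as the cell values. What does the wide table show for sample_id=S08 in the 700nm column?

Wide layout: rows indexed by sample_id, columns are the 3 distinct wavelength values (700nm, 430nm, 510nm).
Cell (sample_id=S08, wavelength=700nm) draws from the long row where sample_id=S08 and wavelength=700nm, which has absorbance=10.01.

10.01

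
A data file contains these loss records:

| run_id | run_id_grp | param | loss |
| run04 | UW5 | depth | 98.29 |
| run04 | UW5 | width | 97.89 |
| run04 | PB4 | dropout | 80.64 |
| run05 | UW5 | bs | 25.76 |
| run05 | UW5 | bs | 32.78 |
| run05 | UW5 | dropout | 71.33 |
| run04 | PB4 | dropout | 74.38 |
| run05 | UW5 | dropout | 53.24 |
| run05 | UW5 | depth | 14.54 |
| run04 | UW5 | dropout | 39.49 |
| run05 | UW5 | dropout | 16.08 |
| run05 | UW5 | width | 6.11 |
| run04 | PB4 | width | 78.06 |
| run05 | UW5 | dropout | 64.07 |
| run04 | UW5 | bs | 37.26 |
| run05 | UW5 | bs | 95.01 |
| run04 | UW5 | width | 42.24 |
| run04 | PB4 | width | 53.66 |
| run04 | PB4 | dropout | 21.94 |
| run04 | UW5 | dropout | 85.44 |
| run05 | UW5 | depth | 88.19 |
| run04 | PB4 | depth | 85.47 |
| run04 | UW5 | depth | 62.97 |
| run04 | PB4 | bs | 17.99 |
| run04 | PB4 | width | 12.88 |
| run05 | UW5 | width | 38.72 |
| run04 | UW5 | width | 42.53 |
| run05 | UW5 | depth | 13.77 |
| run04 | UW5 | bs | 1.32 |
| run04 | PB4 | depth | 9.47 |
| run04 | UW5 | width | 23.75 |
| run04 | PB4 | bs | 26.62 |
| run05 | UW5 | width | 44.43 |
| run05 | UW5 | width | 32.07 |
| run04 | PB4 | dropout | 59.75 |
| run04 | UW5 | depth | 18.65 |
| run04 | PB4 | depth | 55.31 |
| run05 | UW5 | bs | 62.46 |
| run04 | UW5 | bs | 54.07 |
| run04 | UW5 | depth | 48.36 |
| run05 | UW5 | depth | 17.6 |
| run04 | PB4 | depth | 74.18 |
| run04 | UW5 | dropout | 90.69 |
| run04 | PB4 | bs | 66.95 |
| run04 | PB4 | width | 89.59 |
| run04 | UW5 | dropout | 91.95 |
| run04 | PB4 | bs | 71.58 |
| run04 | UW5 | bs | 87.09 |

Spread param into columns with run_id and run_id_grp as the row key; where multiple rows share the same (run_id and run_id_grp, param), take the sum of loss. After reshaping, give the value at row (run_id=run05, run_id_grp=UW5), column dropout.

Rows with run_id=run05, run_id_grp=UW5 and param=dropout: loss values are 71.33, 53.24, 16.08, 64.07.
71.33 + 53.24 + 16.08 + 64.07 = 204.72.

204.72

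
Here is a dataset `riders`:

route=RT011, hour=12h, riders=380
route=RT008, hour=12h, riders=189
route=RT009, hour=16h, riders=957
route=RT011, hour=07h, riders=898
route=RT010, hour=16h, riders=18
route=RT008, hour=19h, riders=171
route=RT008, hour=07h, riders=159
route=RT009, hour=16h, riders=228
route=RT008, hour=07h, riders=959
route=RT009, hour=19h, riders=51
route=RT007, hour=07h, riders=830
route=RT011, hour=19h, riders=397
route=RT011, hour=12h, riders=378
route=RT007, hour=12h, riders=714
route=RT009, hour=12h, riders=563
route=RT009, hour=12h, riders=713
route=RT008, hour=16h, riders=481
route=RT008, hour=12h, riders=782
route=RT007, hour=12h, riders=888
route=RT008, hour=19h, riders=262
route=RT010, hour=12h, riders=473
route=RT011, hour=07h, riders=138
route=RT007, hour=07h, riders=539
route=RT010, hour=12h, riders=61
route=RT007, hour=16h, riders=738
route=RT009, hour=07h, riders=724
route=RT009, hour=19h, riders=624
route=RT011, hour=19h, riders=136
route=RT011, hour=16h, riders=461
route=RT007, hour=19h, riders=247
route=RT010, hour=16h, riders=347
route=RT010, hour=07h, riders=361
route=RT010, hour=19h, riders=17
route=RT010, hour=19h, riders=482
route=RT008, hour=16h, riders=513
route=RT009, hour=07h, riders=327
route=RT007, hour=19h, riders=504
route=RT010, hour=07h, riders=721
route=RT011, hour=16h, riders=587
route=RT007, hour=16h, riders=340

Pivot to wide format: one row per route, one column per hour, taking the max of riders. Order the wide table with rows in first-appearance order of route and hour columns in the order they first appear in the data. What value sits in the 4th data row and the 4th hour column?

482

With rows in first-appearance order of route, row 4 is route=RT010. hour columns in first-appearance order: 12h, 16h, 07h, 19h; column 4 is 19h.
Long rows with route=RT010, hour=19h: max(17, 482) = 482.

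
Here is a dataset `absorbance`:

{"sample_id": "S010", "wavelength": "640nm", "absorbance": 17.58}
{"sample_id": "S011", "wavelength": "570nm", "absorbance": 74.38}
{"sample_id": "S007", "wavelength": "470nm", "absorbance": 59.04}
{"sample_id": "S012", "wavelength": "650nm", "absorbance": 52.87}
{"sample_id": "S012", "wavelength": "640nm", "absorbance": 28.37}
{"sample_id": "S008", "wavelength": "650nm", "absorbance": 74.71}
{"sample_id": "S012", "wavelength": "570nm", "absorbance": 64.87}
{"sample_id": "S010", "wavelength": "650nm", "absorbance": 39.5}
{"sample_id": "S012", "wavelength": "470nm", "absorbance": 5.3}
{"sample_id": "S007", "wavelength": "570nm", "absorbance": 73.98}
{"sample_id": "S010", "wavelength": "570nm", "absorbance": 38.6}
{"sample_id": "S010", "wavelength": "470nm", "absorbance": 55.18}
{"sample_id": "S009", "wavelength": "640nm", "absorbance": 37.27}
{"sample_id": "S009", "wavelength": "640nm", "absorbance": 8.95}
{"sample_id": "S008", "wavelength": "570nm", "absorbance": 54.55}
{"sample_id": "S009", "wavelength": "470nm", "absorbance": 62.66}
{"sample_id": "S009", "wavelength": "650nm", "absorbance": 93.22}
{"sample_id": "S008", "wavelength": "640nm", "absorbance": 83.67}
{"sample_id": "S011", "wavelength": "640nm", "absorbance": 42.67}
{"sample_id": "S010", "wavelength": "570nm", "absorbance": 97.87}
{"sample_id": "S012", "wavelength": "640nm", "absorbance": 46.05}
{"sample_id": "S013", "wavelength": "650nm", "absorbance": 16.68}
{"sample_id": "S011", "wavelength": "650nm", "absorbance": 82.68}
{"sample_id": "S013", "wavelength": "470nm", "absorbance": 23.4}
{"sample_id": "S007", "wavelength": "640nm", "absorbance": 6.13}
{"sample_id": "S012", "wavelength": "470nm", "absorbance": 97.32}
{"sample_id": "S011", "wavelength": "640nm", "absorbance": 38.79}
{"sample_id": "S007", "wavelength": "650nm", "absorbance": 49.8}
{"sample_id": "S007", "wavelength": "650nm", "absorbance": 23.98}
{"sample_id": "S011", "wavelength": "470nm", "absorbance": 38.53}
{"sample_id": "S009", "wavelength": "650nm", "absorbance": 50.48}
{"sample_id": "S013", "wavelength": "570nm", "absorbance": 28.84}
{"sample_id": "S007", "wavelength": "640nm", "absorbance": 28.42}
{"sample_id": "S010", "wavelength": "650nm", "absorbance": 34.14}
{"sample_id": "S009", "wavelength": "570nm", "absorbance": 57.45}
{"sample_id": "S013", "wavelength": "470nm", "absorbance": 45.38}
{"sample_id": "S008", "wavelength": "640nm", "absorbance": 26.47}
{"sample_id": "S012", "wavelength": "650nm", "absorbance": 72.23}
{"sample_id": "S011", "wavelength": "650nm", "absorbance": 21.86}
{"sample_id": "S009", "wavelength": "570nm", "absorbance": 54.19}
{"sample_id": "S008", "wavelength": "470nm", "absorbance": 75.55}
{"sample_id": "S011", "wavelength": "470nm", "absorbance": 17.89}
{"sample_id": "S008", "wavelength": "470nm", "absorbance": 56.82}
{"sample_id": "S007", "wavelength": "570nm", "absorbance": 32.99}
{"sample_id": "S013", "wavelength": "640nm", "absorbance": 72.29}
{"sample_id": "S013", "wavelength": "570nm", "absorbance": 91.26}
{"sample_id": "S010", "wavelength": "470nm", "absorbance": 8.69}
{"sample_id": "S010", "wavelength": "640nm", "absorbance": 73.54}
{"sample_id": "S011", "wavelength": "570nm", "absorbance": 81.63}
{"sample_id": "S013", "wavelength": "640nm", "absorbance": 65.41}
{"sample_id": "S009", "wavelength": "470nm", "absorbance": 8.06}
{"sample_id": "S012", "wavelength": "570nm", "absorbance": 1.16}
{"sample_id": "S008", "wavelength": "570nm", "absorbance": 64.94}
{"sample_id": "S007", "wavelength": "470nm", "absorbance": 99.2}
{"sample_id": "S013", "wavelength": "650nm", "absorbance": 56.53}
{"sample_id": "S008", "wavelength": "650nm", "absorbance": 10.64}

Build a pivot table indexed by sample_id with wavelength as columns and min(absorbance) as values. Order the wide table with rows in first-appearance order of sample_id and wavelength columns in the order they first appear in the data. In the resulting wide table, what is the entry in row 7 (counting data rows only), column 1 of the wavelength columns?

With rows in first-appearance order of sample_id, row 7 is sample_id=S013. wavelength columns in first-appearance order: 640nm, 570nm, 470nm, 650nm; column 1 is 640nm.
Long rows with sample_id=S013, wavelength=640nm: min(72.29, 65.41) = 65.41.

65.41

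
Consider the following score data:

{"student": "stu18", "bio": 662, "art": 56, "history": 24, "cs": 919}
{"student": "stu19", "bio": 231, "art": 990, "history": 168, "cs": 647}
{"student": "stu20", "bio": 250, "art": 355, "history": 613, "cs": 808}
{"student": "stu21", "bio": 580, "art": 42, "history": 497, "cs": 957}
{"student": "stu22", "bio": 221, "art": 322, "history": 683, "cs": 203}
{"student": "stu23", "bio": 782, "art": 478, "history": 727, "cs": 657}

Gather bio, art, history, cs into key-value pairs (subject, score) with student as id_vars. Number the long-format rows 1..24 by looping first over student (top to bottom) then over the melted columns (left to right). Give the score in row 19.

683

24 rows total (6 × 4). Row 19: index ⌊(19-1)/4⌋ = 4 into student → stu22; (19-1) mod 4 = 2 into the melted columns → history.
So row 19 is (stu22, history, 683); score = 683.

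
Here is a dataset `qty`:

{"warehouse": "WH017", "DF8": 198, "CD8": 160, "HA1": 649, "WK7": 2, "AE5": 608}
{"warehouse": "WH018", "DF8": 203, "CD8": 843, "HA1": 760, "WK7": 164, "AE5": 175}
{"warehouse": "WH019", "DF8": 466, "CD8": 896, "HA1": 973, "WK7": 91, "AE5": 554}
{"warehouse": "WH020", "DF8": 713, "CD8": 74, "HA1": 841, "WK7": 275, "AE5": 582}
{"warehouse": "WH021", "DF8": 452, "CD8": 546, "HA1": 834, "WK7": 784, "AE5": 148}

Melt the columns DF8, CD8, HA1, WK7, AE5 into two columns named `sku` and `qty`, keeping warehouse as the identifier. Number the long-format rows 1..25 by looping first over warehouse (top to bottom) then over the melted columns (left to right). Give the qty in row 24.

784

25 rows total (5 × 5). Row 24: index ⌊(24-1)/5⌋ = 4 into warehouse → WH021; (24-1) mod 5 = 3 into the melted columns → WK7.
So row 24 is (WH021, WK7, 784); qty = 784.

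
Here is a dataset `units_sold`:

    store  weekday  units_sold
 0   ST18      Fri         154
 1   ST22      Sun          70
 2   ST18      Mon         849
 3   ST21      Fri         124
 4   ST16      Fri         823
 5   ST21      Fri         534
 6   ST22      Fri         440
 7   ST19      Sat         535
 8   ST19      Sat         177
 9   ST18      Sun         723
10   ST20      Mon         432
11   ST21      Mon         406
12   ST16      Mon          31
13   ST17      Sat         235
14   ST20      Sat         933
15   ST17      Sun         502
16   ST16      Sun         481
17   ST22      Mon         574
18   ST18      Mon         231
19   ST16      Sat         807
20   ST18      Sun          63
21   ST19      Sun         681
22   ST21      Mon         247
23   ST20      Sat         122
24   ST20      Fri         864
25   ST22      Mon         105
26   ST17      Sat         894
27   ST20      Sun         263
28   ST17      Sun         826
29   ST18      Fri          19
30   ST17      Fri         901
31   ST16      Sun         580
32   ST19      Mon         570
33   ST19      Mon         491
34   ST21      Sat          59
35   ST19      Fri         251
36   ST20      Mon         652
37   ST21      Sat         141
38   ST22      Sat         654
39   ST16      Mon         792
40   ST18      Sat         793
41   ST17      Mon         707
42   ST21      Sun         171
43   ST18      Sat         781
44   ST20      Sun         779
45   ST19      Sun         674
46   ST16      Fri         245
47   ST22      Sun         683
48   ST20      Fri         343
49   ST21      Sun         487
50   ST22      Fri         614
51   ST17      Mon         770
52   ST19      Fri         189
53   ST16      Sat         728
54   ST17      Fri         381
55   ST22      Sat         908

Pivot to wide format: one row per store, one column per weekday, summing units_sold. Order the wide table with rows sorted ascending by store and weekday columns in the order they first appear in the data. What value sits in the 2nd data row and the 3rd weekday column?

1477

With rows sorted ascending by store, row 2 is store=ST17. weekday columns in first-appearance order: Fri, Sun, Mon, Sat; column 3 is Mon.
Long rows with store=ST17, weekday=Mon: 707 + 770 = 1477.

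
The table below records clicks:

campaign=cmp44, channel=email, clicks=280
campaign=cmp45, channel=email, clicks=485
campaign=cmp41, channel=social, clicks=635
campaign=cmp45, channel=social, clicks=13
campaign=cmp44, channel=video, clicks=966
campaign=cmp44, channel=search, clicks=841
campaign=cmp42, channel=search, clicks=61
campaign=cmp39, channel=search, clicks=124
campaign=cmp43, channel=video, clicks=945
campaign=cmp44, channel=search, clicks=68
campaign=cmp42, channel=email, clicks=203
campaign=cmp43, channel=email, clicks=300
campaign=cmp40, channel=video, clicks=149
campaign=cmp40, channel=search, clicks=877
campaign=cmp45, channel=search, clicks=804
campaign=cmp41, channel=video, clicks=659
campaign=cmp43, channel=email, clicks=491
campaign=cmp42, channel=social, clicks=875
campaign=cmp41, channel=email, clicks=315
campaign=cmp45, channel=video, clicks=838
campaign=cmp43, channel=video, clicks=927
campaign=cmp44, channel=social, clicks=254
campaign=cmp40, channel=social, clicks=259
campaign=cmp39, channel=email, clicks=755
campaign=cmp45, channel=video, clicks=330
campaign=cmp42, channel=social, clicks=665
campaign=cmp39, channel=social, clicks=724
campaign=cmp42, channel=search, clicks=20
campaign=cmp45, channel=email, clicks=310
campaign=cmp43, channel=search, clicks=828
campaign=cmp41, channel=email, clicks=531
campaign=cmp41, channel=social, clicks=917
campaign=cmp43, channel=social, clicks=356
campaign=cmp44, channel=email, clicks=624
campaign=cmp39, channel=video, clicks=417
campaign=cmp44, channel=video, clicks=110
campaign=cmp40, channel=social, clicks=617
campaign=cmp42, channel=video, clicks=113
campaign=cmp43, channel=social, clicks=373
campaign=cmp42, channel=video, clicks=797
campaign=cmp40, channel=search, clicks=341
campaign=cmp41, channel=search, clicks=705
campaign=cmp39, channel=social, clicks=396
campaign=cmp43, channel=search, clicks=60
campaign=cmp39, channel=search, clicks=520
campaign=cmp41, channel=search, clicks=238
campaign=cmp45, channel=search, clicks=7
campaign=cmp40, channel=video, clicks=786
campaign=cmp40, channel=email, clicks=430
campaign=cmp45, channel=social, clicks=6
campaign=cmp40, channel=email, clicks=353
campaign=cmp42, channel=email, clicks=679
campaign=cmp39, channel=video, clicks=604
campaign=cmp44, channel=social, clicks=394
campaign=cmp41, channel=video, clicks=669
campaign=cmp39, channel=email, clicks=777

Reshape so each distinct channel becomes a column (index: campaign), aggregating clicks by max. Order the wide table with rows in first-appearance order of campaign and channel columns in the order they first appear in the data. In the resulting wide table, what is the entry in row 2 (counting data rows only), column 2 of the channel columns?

With rows in first-appearance order of campaign, row 2 is campaign=cmp45. channel columns in first-appearance order: email, social, video, search; column 2 is social.
Long rows with campaign=cmp45, channel=social: max(13, 6) = 13.

13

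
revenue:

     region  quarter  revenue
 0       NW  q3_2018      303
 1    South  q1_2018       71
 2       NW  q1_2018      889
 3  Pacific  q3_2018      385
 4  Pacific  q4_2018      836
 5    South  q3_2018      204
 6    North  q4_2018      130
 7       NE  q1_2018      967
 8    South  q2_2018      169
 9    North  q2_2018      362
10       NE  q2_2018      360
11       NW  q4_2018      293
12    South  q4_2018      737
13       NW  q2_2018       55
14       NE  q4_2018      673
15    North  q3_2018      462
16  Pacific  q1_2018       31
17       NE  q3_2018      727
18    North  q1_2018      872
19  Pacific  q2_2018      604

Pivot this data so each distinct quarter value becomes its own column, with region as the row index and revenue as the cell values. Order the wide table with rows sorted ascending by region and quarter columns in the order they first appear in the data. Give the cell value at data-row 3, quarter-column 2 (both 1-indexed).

With rows sorted ascending by region, row 3 is region=North. quarter columns in first-appearance order: q3_2018, q1_2018, q4_2018, q2_2018; column 2 is q1_2018.
Long rows with region=North, quarter=q1_2018: revenue = 872.

872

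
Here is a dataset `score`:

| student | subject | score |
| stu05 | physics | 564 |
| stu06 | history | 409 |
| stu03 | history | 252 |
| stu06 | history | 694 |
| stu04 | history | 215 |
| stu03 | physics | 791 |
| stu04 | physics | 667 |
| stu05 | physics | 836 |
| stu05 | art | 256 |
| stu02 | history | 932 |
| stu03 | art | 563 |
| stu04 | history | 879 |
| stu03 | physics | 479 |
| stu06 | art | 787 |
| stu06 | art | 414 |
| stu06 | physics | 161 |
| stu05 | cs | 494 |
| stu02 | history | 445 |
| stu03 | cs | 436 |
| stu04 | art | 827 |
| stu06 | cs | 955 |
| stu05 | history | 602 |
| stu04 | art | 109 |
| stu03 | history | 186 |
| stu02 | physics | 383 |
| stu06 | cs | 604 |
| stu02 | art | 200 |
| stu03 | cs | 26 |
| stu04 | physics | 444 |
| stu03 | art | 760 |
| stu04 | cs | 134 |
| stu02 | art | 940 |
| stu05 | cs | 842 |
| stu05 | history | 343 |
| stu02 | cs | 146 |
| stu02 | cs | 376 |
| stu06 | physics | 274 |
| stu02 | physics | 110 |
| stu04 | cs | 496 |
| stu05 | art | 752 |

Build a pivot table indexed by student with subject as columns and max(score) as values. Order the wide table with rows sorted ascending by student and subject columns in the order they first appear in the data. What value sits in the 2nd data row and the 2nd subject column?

252

With rows sorted ascending by student, row 2 is student=stu03. subject columns in first-appearance order: physics, history, art, cs; column 2 is history.
Long rows with student=stu03, subject=history: max(252, 186) = 252.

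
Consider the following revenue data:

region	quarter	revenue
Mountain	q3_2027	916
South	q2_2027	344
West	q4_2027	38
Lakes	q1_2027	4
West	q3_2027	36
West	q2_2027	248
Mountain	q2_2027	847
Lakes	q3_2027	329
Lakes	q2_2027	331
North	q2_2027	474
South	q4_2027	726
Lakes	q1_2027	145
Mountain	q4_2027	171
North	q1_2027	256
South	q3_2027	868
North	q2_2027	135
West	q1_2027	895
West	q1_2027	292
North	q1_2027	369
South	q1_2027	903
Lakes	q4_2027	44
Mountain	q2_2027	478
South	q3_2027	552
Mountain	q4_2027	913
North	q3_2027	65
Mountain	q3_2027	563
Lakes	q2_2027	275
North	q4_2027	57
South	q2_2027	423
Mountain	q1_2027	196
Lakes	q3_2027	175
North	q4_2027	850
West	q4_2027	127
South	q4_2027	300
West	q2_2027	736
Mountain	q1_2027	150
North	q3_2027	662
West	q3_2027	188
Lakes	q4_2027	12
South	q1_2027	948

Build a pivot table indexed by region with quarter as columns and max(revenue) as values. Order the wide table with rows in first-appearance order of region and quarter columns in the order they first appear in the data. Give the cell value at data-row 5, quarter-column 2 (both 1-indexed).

With rows in first-appearance order of region, row 5 is region=North. quarter columns in first-appearance order: q3_2027, q2_2027, q4_2027, q1_2027; column 2 is q2_2027.
Long rows with region=North, quarter=q2_2027: max(474, 135) = 474.

474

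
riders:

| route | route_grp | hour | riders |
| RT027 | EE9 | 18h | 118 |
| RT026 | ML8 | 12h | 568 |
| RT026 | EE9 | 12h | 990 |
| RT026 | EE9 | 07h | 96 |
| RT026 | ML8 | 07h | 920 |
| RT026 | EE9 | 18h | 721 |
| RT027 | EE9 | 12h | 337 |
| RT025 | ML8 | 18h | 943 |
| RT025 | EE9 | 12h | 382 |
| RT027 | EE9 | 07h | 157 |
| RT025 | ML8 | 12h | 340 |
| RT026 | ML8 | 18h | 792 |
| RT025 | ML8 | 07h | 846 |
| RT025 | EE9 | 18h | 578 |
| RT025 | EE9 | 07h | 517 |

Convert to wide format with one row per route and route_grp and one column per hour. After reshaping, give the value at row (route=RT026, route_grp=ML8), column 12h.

568

Wide layout: rows indexed by route and route_grp, columns are the 3 distinct hour values (18h, 12h, 07h).
Cell (route=RT026, route_grp=ML8, hour=12h) draws from the long row where route=RT026, route_grp=ML8 and hour=12h, which has riders=568.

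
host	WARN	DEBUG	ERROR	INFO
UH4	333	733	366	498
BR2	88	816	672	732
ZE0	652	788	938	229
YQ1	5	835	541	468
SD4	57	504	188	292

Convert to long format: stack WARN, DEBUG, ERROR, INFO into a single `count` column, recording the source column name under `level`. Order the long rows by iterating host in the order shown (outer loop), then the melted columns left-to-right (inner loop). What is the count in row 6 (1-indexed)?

20 rows total (5 × 4). Row 6: index ⌊(6-1)/4⌋ = 1 into host → BR2; (6-1) mod 4 = 1 into the melted columns → DEBUG.
So row 6 is (BR2, DEBUG, 816); count = 816.

816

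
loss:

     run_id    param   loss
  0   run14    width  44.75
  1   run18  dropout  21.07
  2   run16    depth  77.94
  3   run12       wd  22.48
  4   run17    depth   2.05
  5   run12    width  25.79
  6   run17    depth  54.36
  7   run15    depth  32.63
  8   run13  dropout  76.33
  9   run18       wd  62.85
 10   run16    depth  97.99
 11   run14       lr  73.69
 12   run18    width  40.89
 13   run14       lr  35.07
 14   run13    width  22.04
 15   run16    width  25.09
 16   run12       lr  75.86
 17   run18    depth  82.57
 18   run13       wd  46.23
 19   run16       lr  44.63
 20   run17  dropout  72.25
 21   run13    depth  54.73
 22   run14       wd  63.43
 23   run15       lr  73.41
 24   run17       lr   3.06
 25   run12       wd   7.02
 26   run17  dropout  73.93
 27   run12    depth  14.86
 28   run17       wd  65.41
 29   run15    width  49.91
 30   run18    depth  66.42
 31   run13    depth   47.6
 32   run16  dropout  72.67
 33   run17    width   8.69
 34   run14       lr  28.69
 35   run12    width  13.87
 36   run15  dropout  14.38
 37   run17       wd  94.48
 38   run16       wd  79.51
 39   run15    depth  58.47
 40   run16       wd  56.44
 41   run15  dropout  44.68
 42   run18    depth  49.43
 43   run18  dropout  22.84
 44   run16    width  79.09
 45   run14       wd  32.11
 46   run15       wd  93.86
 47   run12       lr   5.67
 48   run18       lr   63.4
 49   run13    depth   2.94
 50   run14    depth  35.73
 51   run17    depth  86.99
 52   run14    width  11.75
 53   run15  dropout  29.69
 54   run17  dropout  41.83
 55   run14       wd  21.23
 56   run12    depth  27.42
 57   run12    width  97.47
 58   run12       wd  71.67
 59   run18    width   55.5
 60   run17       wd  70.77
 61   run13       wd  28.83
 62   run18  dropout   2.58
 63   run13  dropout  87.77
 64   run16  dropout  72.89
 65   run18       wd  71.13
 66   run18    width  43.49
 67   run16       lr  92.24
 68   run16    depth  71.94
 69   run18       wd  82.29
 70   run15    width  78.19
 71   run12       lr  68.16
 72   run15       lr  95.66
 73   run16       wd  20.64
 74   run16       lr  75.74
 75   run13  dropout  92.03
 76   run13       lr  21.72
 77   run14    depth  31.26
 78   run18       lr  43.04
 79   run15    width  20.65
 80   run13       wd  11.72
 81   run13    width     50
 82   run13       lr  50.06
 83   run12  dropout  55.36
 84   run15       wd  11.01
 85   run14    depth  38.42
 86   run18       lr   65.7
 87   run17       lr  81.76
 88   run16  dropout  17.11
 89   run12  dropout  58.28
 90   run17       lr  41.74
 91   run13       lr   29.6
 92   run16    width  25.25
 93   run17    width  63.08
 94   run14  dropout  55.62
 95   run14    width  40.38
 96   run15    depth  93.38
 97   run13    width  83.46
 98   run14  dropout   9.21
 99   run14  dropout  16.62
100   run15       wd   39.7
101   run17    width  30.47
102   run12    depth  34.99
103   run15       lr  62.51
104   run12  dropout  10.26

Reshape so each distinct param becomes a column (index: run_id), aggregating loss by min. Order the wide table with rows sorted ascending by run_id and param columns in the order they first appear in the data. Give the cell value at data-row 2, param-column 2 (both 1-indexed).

76.33

With rows sorted ascending by run_id, row 2 is run_id=run13. param columns in first-appearance order: width, dropout, depth, wd, lr; column 2 is dropout.
Long rows with run_id=run13, param=dropout: min(76.33, 87.77, 92.03) = 76.33.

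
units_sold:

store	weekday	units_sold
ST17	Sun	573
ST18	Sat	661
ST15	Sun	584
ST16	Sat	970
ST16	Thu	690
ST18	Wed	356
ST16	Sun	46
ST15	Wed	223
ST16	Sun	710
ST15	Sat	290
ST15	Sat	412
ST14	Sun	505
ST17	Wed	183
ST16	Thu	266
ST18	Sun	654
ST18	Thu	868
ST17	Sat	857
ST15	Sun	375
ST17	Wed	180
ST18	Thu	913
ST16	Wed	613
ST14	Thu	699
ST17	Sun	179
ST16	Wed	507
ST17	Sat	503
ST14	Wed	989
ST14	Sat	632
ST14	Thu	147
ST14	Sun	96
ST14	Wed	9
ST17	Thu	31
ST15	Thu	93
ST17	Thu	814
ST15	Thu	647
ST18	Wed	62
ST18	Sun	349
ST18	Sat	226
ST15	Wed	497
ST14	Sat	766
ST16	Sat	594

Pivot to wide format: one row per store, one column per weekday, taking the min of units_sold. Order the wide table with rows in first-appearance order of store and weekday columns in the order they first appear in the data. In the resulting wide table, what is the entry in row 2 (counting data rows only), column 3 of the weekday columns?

With rows in first-appearance order of store, row 2 is store=ST18. weekday columns in first-appearance order: Sun, Sat, Thu, Wed; column 3 is Thu.
Long rows with store=ST18, weekday=Thu: min(868, 913) = 868.

868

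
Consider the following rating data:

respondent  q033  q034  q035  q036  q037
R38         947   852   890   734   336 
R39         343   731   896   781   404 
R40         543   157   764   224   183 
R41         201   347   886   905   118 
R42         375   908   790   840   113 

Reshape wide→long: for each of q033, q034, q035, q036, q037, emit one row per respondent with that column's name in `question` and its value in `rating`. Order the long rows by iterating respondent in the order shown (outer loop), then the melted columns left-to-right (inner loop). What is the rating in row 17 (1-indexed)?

347

25 rows total (5 × 5). Row 17: index ⌊(17-1)/5⌋ = 3 into respondent → R41; (17-1) mod 5 = 1 into the melted columns → q034.
So row 17 is (R41, q034, 347); rating = 347.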